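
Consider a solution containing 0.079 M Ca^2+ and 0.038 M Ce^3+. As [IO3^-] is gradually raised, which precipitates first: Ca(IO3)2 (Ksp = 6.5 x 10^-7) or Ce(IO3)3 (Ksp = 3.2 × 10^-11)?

Ce(IO3)3

Precipitation of each salt starts when its ion product equals its Ksp.
For Ca(IO3)2: 6.5 x 10^-7 = 0.079 × [IO3^-]^2  ⇒  [IO3^-] = 2.9 x 10^-3 M.
For Ce(IO3)3: 3.2 × 10^-11 = 0.038 × [IO3^-]^3  ⇒  [IO3^-] = 9.4 x 10^-4 M.
The salt with the lower threshold [IO3^-] precipitates first: Ce(IO3)3.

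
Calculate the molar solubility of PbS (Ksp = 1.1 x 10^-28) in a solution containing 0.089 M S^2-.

PbS(s) ⇌ Pb^2+(aq) + S^2-(aq)
Ksp = [Pb^2+][S^2-]
Let s = moles of PbS that dissolve per litre. [Pb^2+] = s, [S^2-] = 0.089 + s ≈ 0.089 (Ksp is small, so little additional dissolves).
Ksp ≈ s × 0.089
s = 1.2 × 10^-27 M
Check: s = 1.2 x 10^-27 ≪ 0.089, so the approximation is valid.

s ≈ 1.2 x 10^-27 M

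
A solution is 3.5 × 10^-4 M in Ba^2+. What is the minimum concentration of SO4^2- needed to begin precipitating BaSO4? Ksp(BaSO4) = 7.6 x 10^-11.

BaSO4(s) ⇌ Ba^2+(aq) + SO4^2-(aq)
Ksp = [Ba^2+][SO4^2-]
Precipitation begins when Q = Ksp. With [Ba^2+] = 3.5 × 10^-4 M:
7.6 x 10^-11 = (3.5 × 10^-4) × [SO4^2-]
[SO4^2-] = (7.6 x 10^-11 / 3.5 x 10^-4) = 2.2 × 10^-7 M

[SO4^2-] = 2.2e-7 M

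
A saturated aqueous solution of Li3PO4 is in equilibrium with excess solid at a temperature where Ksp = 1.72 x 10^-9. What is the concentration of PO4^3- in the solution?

2.83 × 10^-3 M

Li3PO4(s) ⇌ 3 Li^+(aq) + PO4^3-(aq)
Ksp = [Li^+]^3[PO4^3-]
With molar solubility s: [Li^+] = 3s, [PO4^3-] = s.
Substituting: Ksp = (3s)^3s = 27s^4
s = (1.72 x 10^-9 / 27)^(1/4) = 2.825 x 10^-3 M
[PO4^3-] = s = 2.83 × 10^-3 M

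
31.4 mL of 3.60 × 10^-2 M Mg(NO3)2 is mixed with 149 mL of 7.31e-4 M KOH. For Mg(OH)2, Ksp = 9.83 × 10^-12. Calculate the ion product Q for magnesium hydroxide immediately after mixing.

Q ≈ 2.28 × 10^-9

Total volume = 31.4 + 149 = 180.4 mL.
[Mg^2+] = 3.60 × 10^-2 × (31.4/180.4) = 6.266 x 10^-3 M
[OH^-] = 7.31 x 10^-4 × (149/180.4) = 6.038 x 10^-4 M
Mg(OH)2(s) ⇌ Mg^2+ + 2 OH^-, so Q = [Mg^2+][OH^-]^2
Q = (6.266 × 10^-3)(6.038 x 10^-4)^2 = 2.28 × 10^-9
Q > Ksp, so Mg(OH)2 will precipitate.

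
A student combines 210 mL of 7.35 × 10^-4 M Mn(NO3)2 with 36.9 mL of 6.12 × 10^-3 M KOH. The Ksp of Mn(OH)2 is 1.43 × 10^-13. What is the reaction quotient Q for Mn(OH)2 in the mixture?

Total volume = 210 + 36.9 = 246.9 mL.
[Mn^2+] = 7.35 x 10^-4 × (210/246.9) = 6.252 x 10^-4 M
[OH^-] = 6.12 x 10^-3 × (36.9/246.9) = 9.147 × 10^-4 M
Mn(OH)2(s) ⇌ Mn^2+(aq) + 2 OH^-(aq), so Q = [Mn^2+][OH^-]^2
Q = (6.252 x 10^-4)(9.147 x 10^-4)^2 = 5.23 x 10^-10
Q > Ksp, so Mn(OH)2 will precipitate.

Q ≈ 5.23 x 10^-10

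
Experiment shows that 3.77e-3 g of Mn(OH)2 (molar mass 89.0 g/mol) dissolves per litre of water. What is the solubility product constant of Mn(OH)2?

3.04e-13

Molar solubility s = (3.77 × 10^-3 g/L) / (89.0 g/mol) = 4.236 × 10^-5 M.
Mn(OH)2(s) ⇌ Mn^2+ + 2 OH^-
Let s = molar solubility. Then [Mn^2+] = s and [OH^-] = 2s.
Ksp = [Mn^2+][OH^-]^2
Substituting: Ksp = s(2s)^2 = 4s^3
Ksp = 4 × (4.236 x 10^-5)^3 = 3.04 x 10^-13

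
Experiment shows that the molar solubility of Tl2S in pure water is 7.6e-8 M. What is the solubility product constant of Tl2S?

Tl2S(s) ⇌ 2 Tl^+(aq) + S^2-(aq)
If s mol/L of Tl2S dissolves, [Tl^+] = 2s and [S^2-] = s.
Ksp = [Tl^+]^2[S^2-]
So Ksp = (2s)^2 × s = 4s^3
Ksp = 4 × (7.6 x 10^-8)^3 = 1.8 x 10^-21

Ksp = 1.8 × 10^-21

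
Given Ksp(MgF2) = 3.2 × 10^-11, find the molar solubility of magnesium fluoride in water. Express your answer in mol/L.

s = 2.0 × 10^-4 M

MgF2(s) ⇌ Mg^2+(aq) + 2 F^-(aq)
Ksp = [Mg^2+][F^-]^2
With molar solubility s: [Mg^2+] = s, [F^-] = 2s.
Substituting: Ksp = s(2s)^2 = 4s^3
s^3 = 3.2 × 10^-11 / 4, so s = 2.0 × 10^-4 M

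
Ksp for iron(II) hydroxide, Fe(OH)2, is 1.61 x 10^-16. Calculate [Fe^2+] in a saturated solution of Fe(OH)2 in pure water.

[Fe^2+] = 3.43e-6 M

Fe(OH)2(s) ⇌ Fe^2+(aq) + 2 OH^-(aq)
Ksp = [Fe^2+][OH^-]^2
With molar solubility s: [Fe^2+] = s, [OH^-] = 2s.
So Ksp = s × (2s)^2 = 4s^3
s = (1.61 x 10^-16 / 4)^(1/3) = 3.427 x 10^-6 M
[Fe^2+] = s = 3.43 x 10^-6 M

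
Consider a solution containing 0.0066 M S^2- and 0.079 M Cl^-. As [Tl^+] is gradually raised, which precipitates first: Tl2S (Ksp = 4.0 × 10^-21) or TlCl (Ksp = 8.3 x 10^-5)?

Tl2S

Each salt begins to precipitate when Q = Ksp, i.e. when [Tl^+] reaches its threshold.
For Tl2S: 4.0 × 10^-21 = 0.0066 × [Tl^+]^2  ⇒  [Tl^+] = 7.8 x 10^-10 M.
For TlCl: 8.3 x 10^-5 = 0.079 × [Tl^+]  ⇒  [Tl^+] = 1.1 × 10^-3 M.
The salt with the lower threshold [Tl^+] precipitates first: Tl2S.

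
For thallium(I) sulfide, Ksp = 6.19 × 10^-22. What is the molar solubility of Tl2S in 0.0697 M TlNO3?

Tl2S(s) ⇌ 2 Tl^+ + S^2-
Ksp = [Tl^+]^2[S^2-]
Let s be the molar solubility in this solution. [Tl^+] = 0.0697 + 2s ≈ 0.0697, [S^2-] = s (common-ion effect: Tl^+ is already 0.0697 M).
Ksp ≈ (0.0697)^2 × s
s = 1.27 x 10^-19 M
Check: 2s = 2.5 x 10^-19 ≪ 0.0697, so the approximation is valid.

s ≈ 1.27 × 10^-19 M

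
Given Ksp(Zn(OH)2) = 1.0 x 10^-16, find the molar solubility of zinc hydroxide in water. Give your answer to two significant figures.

Zn(OH)2(s) ⇌ Zn^2+ + 2 OH^-
Ksp = [Zn^2+][OH^-]^2
With molar solubility s: [Zn^2+] = s, [OH^-] = 2s.
Substituting: Ksp = s(2s)^2 = 4s^3
s^3 = 1.0 x 10^-16 / 4, so s = 2.9 x 10^-6 M

s ≈ 2.9e-6 M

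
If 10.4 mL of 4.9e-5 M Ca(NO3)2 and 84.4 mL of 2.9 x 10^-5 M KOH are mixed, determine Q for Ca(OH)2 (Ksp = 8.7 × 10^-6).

3.6e-15

Total volume = 10.4 + 84.4 = 94.8 mL.
[Ca^2+] = 4.9 x 10^-5 × (10.4/94.8) = 5.38 × 10^-6 M
[OH^-] = 2.9 × 10^-5 × (84.4/94.8) = 2.58 x 10^-5 M
Ca(OH)2(s) <=> Ca^2+ + 2 OH^-, so Q = [Ca^2+][OH^-]^2
Q = (5.38 × 10^-6)(2.58 × 10^-5)^2 = 3.6 × 10^-15
Q < Ksp, so no precipitate of Ca(OH)2 forms.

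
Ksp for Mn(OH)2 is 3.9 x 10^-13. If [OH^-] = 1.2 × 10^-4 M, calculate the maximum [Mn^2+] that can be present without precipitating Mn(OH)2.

[Mn^2+] = 2.7e-5 M

Mn(OH)2(s) <=> Mn^2+(aq) + 2 OH^-(aq)
Ksp = [Mn^2+][OH^-]^2
Precipitation begins when Q = Ksp. With [OH^-] = 1.2 × 10^-4 M:
3.9 x 10^-13 = (1.2 × 10^-4)^2 × [Mn^2+]
[Mn^2+] = (3.9 x 10^-13 / 1.44 × 10^-8) = 2.7 x 10^-5 M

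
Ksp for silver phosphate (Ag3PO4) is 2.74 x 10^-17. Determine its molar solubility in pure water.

Ag3PO4(s) ⇌ 3 Ag^+(aq) + PO4^3-(aq)
Ksp = [Ag^+]^3[PO4^3-]
If s mol/L of Ag3PO4 dissolves, [Ag^+] = 3s and [PO4^3-] = s.
Ksp = (3s)^3s = 27s^4
Solving, s = (2.74 x 10^-17/27)^(1/4) = 3.17 × 10^-5 M

s = 3.17 × 10^-5 M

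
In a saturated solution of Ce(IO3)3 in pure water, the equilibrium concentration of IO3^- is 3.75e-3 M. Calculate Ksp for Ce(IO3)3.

Ce(IO3)3(s) <=> Ce^3+(aq) + 3 IO3^-(aq)
Stoichiometry gives [Ce^3+] = (1/3)[IO3^-] = 1.250 x 10^-3 M.
Ksp = [Ce^3+][IO3^-]^3
Ksp = 1.250 x 10^-3 × (3.75 x 10^-3)^3 = 6.59 x 10^-11

6.59 × 10^-11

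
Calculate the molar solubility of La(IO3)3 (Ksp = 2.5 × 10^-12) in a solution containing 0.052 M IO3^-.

La(IO3)3(s) <=> La^3+(aq) + 3 IO3^-(aq)
Ksp = [La^3+][IO3^-]^3
Let s = moles of La(IO3)3 that dissolve per litre. [La^3+] = s, [IO3^-] = 0.052 + 3s ≈ 0.052 (Ksp is small, so little additional dissolves).
Ksp ≈ s × (0.052)^3
s = 1.8 × 10^-8 M
Check: 3s = 5.3 × 10^-8 ≪ 0.052, so the approximation is valid.

s = 1.8 × 10^-8 M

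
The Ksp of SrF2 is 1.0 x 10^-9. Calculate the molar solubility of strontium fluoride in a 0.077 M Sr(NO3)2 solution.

SrF2(s) ⇌ Sr^2+ + 2 F^-
Ksp = [Sr^2+][F^-]^2
Let s be the molar solubility in this solution. [Sr^2+] = 0.077 + s ≈ 0.077, [F^-] = 2s (Ksp is small, so little additional dissolves).
Ksp ≈ 0.077 × (2s)^2
s = 5.7 × 10^-5 M
Check: s = 5.7 x 10^-5 ≪ 0.077, so the approximation is valid.

s = 5.7e-5 M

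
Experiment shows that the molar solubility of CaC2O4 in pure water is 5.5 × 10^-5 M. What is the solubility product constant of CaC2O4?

CaC2O4(s) ⇌ Ca^2+ + C2O4^2-
For each mole of CaC2O4 that dissolves: [Ca^2+] = s, [C2O4^2-] = s.
Ksp = [Ca^2+][C2O4^2-]
Ksp = s × s = s^2
Ksp = (5.5 × 10^-5)^2 = 3.0 × 10^-9

3.0e-9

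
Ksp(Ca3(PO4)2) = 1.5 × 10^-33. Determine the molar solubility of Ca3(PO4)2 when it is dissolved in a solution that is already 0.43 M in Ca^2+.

s ≈ 6.9e-17 M

Ca3(PO4)2(s) ⇌ 3 Ca^2+(aq) + 2 PO4^3-(aq)
Ksp = [Ca^2+]^3[PO4^3-]^2
If s mol/L dissolves here, [Ca^2+] = 0.43 + 3s ≈ 0.43, [PO4^3-] = 2s (common-ion effect: Ca^2+ is already 0.43 M).
Ksp ≈ (0.43)^3 × (2s)^2
s = 6.9 x 10^-17 M
Check: 3s = 2.1 × 10^-16 ≪ 0.43, so the approximation is valid.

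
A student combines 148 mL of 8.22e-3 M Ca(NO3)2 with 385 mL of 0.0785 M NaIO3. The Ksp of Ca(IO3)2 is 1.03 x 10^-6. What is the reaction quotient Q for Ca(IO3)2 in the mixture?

Q = 7.34 x 10^-6

Total volume = 148 + 385 = 533 mL.
[Ca^2+] = 8.22 × 10^-3 × (148/533) = 2.282 × 10^-3 M
[IO3^-] = 7.85 x 10^-2 × (385/533) = 5.670 × 10^-2 M
Ca(IO3)2(s) ⇌ Ca^2+(aq) + 2 IO3^-(aq), so Q = [Ca^2+][IO3^-]^2
Q = (2.282 x 10^-3)(5.670 × 10^-2)^2 = 7.34 x 10^-6
Q > Ksp, so Ca(IO3)2 will precipitate.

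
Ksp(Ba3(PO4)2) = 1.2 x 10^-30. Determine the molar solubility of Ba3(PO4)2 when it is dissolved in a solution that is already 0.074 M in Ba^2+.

Ba3(PO4)2(s) ⇌ 3 Ba^2+ + 2 PO4^3-
Ksp = [Ba^2+]^3[PO4^3-]^2
If s mol/L dissolves here, [Ba^2+] = 0.074 + 3s ≈ 0.074, [PO4^3-] = 2s (common-ion effect: Ba^2+ is already 0.074 M).
Ksp ≈ (0.074)^3 × (2s)^2
s = 2.7 × 10^-14 M
Check: 3s = 8.2 × 10^-14 ≪ 0.074, so the approximation is valid.

s ≈ 2.7e-14 M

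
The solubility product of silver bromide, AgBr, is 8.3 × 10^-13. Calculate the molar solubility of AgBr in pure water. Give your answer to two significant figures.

AgBr(s) ⇌ Ag^+ + Br^-
Ksp = [Ag^+][Br^-]
Let s = molar solubility. Then [Ag^+] = s and [Br^-] = s.
Ksp = (s)(s) = s^2
s = √(8.3 × 10^-13) = 9.1 x 10^-7 M

s = 9.1e-7 M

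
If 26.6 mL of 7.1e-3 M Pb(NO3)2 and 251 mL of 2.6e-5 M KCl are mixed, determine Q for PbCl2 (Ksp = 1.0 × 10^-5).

Total volume = 26.6 + 251 = 277.6 mL.
[Pb^2+] = 7.1 × 10^-3 × (26.6/277.6) = 6.80 × 10^-4 M
[Cl^-] = 2.6 x 10^-5 × (251/277.6) = 2.35 x 10^-5 M
PbCl2(s) ⇌ Pb^2+(aq) + 2 Cl^-(aq), so Q = [Pb^2+][Cl^-]^2
Q = (6.80 × 10^-4)(2.35 × 10^-5)^2 = 3.8 x 10^-13
Q < Ksp, so no precipitate of PbCl2 forms.

3.8 × 10^-13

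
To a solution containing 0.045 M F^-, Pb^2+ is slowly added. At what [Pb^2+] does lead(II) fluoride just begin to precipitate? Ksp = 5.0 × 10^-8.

PbF2(s) ⇌ Pb^2+ + 2 F^-
Ksp = [Pb^2+][F^-]^2
Precipitation begins when Q = Ksp. With [F^-] = 0.045 M:
5.0 × 10^-8 = (0.045)^2 × [Pb^2+]
[Pb^2+] = (5.0 × 10^-8 / 2.03 × 10^-3) = 2.5 × 10^-5 M

[Pb^2+] ≈ 2.5 x 10^-5 M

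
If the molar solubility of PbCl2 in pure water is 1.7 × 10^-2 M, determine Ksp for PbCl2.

PbCl2(s) ⇌ Pb^2+(aq) + 2 Cl^-(aq)
With molar solubility s: [Pb^2+] = s, [Cl^-] = 2s.
Ksp = [Pb^2+][Cl^-]^2
Substituting: Ksp = s(2s)^2 = 4s^3
Ksp = 4 × (1.7 × 10^-2)^3 = 2.0 × 10^-5

Ksp ≈ 2.0 × 10^-5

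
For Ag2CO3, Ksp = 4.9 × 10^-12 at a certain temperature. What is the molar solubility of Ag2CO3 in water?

s = 1.1e-4 M

Ag2CO3(s) ⇌ 2 Ag^+(aq) + CO3^2-(aq)
Ksp = [Ag^+]^2[CO3^2-]
If s mol/L of Ag2CO3 dissolves, [Ag^+] = 2s and [CO3^2-] = s.
So Ksp = (2s)^2 × s = 4s^3
s^3 = 4.9 × 10^-12 / 4, so s = 1.1 × 10^-4 M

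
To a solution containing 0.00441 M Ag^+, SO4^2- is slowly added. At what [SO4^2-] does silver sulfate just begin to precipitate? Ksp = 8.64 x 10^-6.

Ag2SO4(s) <=> 2 Ag^+ + SO4^2-
Ksp = [Ag^+]^2[SO4^2-]
Precipitation begins when Q = Ksp. With [Ag^+] = 0.00441 M:
8.64 x 10^-6 = (0.00441)^2 × [SO4^2-]
[SO4^2-] = (8.64 x 10^-6 / 1.945 × 10^-5) = 4.44 × 10^-1 M

4.44 × 10^-1 M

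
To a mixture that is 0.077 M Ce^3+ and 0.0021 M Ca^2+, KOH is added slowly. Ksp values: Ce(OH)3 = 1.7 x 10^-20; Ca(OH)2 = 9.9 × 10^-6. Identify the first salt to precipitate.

Ce(OH)3

Each salt begins to precipitate when Q = Ksp, i.e. when [OH^-] reaches its threshold.
For Ce(OH)3: 1.7 x 10^-20 = 0.077 × [OH^-]^3  ⇒  [OH^-] = 6.0 x 10^-7 M.
For Ca(OH)2: 9.9 × 10^-6 = 0.0021 × [OH^-]^2  ⇒  [OH^-] = 6.9 × 10^-2 M.
The salt with the lower threshold [OH^-] precipitates first: Ce(OH)3.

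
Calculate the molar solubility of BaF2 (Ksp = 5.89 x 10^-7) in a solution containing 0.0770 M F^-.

9.93 × 10^-5 M

BaF2(s) ⇌ Ba^2+(aq) + 2 F^-(aq)
Ksp = [Ba^2+][F^-]^2
Let s = moles of BaF2 that dissolve per litre. [Ba^2+] = s, [F^-] = 0.0770 + 2s ≈ 0.0770 (Ksp is small, so little additional dissolves).
Ksp ≈ s × (0.0770)^2
s = 9.93 × 10^-5 M
Check: 2s = 2.0 × 10^-4 ≪ 0.0770, so the approximation is valid.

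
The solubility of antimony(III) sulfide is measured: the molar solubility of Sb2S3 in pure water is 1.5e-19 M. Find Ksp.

Sb2S3(s) ⇌ 2 Sb^3+ + 3 S^2-
If s mol/L of Sb2S3 dissolves, [Sb^3+] = 2s and [S^2-] = 3s.
Ksp = [Sb^3+]^2[S^2-]^3
So Ksp = (2s)^2 × (3s)^3 = 108s^5
Ksp = 108 × (1.5 x 10^-19)^5 = 8.2 x 10^-93

Ksp = 8.2 × 10^-93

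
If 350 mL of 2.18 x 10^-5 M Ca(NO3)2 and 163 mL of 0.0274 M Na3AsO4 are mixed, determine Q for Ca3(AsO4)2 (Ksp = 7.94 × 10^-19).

Q = 2.49e-19

Total volume = 350 + 163 = 513 mL.
[Ca^2+] = 2.18 × 10^-5 × (350/513) = 1.487 × 10^-5 M
[AsO4^3-] = 2.74 x 10^-2 × (163/513) = 8.706 x 10^-3 M
Ca3(AsO4)2(s) ⇌ 3 Ca^2+ + 2 AsO4^3-, so Q = [Ca^2+]^3[AsO4^3-]^2
Q = (1.487 × 10^-5)^3(8.706 × 10^-3)^2 = 2.49 × 10^-19
Q < Ksp, so no precipitate of Ca3(AsO4)2 forms.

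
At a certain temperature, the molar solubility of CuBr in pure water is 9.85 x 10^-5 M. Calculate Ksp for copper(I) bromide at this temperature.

CuBr(s) ⇌ Cu^+ + Br^-
For each mole of CuBr that dissolves: [Cu^+] = s, [Br^-] = s.
Ksp = [Cu^+][Br^-]
Ksp = s × s = s^2
Ksp = (9.85 x 10^-5)^2 = 9.70 x 10^-9

Ksp ≈ 9.70e-9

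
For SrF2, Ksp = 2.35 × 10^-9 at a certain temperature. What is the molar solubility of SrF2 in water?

SrF2(s) <=> Sr^2+ + 2 F^-
Ksp = [Sr^2+][F^-]^2
Let s = molar solubility. Then [Sr^2+] = s and [F^-] = 2s.
So Ksp = s × (2s)^2 = 4s^3
s^3 = 2.35 × 10^-9 / 4, so s = 8.38 x 10^-4 M

8.38 x 10^-4 M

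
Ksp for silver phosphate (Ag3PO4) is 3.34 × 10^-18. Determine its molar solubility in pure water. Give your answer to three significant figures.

Ag3PO4(s) <=> 3 Ag^+(aq) + PO4^3-(aq)
Ksp = [Ag^+]^3[PO4^3-]
Let s = molar solubility. Then [Ag^+] = 3s and [PO4^3-] = s.
So Ksp = (3s)^3 × s = 27s^4
s = (3.34 × 10^-18 / 27)^(1/4) = 1.88 x 10^-5 M

1.88 x 10^-5 M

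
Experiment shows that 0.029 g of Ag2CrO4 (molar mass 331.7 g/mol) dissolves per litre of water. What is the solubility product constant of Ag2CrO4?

Molar solubility s = (2.9 × 10^-2 g/L) / (331.7 g/mol) = 8.74 × 10^-5 M.
Ag2CrO4(s) ⇌ 2 Ag^+(aq) + CrO4^2-(aq)
For each mole of Ag2CrO4 that dissolves: [Ag^+] = 2s, [CrO4^2-] = s.
Ksp = [Ag^+]^2[CrO4^2-]
Substituting: Ksp = (2s)^2s = 4s^3
Ksp = 4 × (8.74 × 10^-5)^3 = 2.7 × 10^-12

2.7e-12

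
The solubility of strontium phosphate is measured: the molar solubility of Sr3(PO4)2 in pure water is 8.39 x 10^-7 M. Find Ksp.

4.49 x 10^-29

Sr3(PO4)2(s) ⇌ 3 Sr^2+ + 2 PO4^3-
Let s = molar solubility. Then [Sr^2+] = 3s and [PO4^3-] = 2s.
Ksp = [Sr^2+]^3[PO4^3-]^2
So Ksp = (3s)^3 × (2s)^2 = 108s^5
With s = 8.39 x 10^-7: Ksp = 4.49 × 10^-29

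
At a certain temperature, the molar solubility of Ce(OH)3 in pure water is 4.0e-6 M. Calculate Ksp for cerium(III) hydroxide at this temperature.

6.9 × 10^-21

Ce(OH)3(s) ⇌ Ce^3+(aq) + 3 OH^-(aq)
Let s = molar solubility. Then [Ce^3+] = s and [OH^-] = 3s.
Ksp = [Ce^3+][OH^-]^3
Substituting: Ksp = s(3s)^3 = 27s^4
With s = 4.0 x 10^-6: Ksp = 6.9 × 10^-21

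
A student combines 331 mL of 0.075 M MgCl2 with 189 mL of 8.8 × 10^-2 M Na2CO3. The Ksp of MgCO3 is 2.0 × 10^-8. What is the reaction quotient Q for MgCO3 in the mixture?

Total volume = 331 + 189 = 520 mL.
[Mg^2+] = 7.5 x 10^-2 × (331/520) = 4.77 × 10^-2 M
[CO3^2-] = 8.8 x 10^-2 × (189/520) = 3.20 × 10^-2 M
MgCO3(s) ⇌ Mg^2+(aq) + CO3^2-(aq), so Q = [Mg^2+][CO3^2-]
Q = (4.77 x 10^-2)(3.20 × 10^-2) = 1.5 × 10^-3
Q > Ksp, so MgCO3 will precipitate.

Q ≈ 1.5 × 10^-3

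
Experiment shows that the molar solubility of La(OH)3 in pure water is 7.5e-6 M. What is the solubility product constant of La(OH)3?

Ksp = 8.5 x 10^-20

La(OH)3(s) ⇌ La^3+(aq) + 3 OH^-(aq)
For each mole of La(OH)3 that dissolves: [La^3+] = s, [OH^-] = 3s.
Ksp = [La^3+][OH^-]^3
Substituting: Ksp = s(3s)^3 = 27s^4
Ksp = 27 × (7.5 x 10^-6)^4 = 8.5 × 10^-20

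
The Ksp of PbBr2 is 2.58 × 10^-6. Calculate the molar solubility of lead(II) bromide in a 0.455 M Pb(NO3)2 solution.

PbBr2(s) ⇌ Pb^2+ + 2 Br^-
Ksp = [Pb^2+][Br^-]^2
Let s be the molar solubility in this solution. [Pb^2+] = 0.455 + s ≈ 0.455, [Br^-] = 2s (Ksp is small, so little additional dissolves).
Ksp ≈ 0.455 × (2s)^2
s = 1.19 × 10^-3 M
Check: s = 1.2 × 10^-3 ≪ 0.455, so the approximation is valid.

s ≈ 1.19 × 10^-3 M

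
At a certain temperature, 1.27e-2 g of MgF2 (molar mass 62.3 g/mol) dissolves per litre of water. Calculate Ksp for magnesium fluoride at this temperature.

Molar solubility s = (1.27 x 10^-2 g/L) / (62.3 g/mol) = 2.039 × 10^-4 M.
MgF2(s) ⇌ Mg^2+(aq) + 2 F^-(aq)
If s mol/L of MgF2 dissolves, [Mg^2+] = s and [F^-] = 2s.
Ksp = [Mg^2+][F^-]^2
Ksp = s(2s)^2 = 4s^3
With s = 2.039 × 10^-4: Ksp = 3.39 x 10^-11

Ksp = 3.39 x 10^-11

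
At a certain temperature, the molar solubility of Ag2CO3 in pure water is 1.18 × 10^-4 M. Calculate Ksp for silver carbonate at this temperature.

Ag2CO3(s) ⇌ 2 Ag^+ + CO3^2-
For each mole of Ag2CO3 that dissolves: [Ag^+] = 2s, [CO3^2-] = s.
Ksp = [Ag^+]^2[CO3^2-]
Ksp = (2s)^2s = 4s^3
With s = 1.18 x 10^-4: Ksp = 6.57 × 10^-12

Ksp ≈ 6.57 × 10^-12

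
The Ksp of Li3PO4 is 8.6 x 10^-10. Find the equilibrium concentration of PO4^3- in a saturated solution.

[PO4^3-] = 2.4 × 10^-3 M

Li3PO4(s) ⇌ 3 Li^+ + PO4^3-
Ksp = [Li^+]^3[PO4^3-]
If s mol/L of Li3PO4 dissolves, [Li^+] = 3s and [PO4^3-] = s.
Ksp = (3s)^3s = 27s^4
s^4 = 8.6 x 10^-10 / 27, so s = 2.38 × 10^-3 M
[PO4^3-] = s = 2.4 × 10^-3 M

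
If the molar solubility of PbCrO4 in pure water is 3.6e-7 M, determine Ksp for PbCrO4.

1.3 x 10^-13

PbCrO4(s) ⇌ Pb^2+(aq) + CrO4^2-(aq)
If s mol/L of PbCrO4 dissolves, [Pb^2+] = s and [CrO4^2-] = s.
Ksp = [Pb^2+][CrO4^2-]
Ksp = (s)(s) = s^2
Ksp = (3.6 × 10^-7)^2 = 1.3 × 10^-13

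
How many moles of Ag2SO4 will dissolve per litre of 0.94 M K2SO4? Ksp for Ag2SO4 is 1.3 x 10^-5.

Ag2SO4(s) ⇌ 2 Ag^+ + SO4^2-
Ksp = [Ag^+]^2[SO4^2-]
If s mol/L dissolves here, [Ag^+] = 2s, [SO4^2-] = 0.94 + s ≈ 0.94 (since SO4^2- from K2SO4 dominates).
Ksp ≈ (2s)^2 × 0.94
s = 1.9 x 10^-3 M
Check: s = 1.9 × 10^-3 ≪ 0.94, so the approximation is valid.

s ≈ 1.9 × 10^-3 M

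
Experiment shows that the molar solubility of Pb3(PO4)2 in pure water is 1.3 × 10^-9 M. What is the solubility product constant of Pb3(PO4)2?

Ksp = 4.0 × 10^-43

Pb3(PO4)2(s) ⇌ 3 Pb^2+(aq) + 2 PO4^3-(aq)
If s mol/L of Pb3(PO4)2 dissolves, [Pb^2+] = 3s and [PO4^3-] = 2s.
Ksp = [Pb^2+]^3[PO4^3-]^2
Ksp = (3s)^3(2s)^2 = 108s^5
Ksp = 108 × (1.3 × 10^-9)^5 = 4.0 x 10^-43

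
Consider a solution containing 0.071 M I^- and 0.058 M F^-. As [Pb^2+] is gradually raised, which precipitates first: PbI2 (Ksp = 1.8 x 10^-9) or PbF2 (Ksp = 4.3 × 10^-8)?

Precipitation of each salt starts when its ion product equals its Ksp.
For PbI2: 1.8 x 10^-9 = (0.071)^2 × [Pb^2+]  ⇒  [Pb^2+] = 3.6 x 10^-7 M.
For PbF2: 4.3 × 10^-8 = (0.058)^2 × [Pb^2+]  ⇒  [Pb^2+] = 1.3 x 10^-5 M.
The salt with the lower threshold [Pb^2+] precipitates first: PbI2.

PbI2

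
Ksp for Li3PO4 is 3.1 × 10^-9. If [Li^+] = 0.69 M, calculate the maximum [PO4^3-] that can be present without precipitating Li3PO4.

Li3PO4(s) <=> 3 Li^+ + PO4^3-
Ksp = [Li^+]^3[PO4^3-]
Precipitation begins when Q = Ksp. With [Li^+] = 0.69 M:
3.1 × 10^-9 = (0.69)^3 × [PO4^3-]
[PO4^3-] = (3.1 × 10^-9 / 3.29 × 10^-1) = 9.4 × 10^-9 M

[PO4^3-] = 9.4 × 10^-9 M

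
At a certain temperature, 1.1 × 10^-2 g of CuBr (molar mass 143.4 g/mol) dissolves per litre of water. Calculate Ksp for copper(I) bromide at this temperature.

Molar solubility s = (1.1 x 10^-2 g/L) / (143.4 g/mol) = 7.67 × 10^-5 M.
CuBr(s) ⇌ Cu^+ + Br^-
Let s = molar solubility. Then [Cu^+] = s and [Br^-] = s.
Ksp = [Cu^+][Br^-]
Ksp = s × s = s^2
Ksp = (7.67 × 10^-5)^2 = 5.9 × 10^-9

Ksp = 5.9 x 10^-9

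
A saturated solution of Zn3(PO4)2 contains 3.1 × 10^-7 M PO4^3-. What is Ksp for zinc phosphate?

Zn3(PO4)2(s) <=> 3 Zn^2+(aq) + 2 PO4^3-(aq)
Stoichiometry gives [Zn^2+] = (3/2)[PO4^3-] = 4.65 × 10^-7 M.
Ksp = [Zn^2+]^3[PO4^3-]^2
Ksp = (4.65 × 10^-7)^3 × (3.1 × 10^-7)^2 = 9.7 x 10^-33

Ksp = 9.7e-33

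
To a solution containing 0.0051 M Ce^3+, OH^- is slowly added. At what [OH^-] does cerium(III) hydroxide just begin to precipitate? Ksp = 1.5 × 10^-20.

[OH^-] = 1.4 × 10^-6 M

Ce(OH)3(s) <=> Ce^3+ + 3 OH^-
Ksp = [Ce^3+][OH^-]^3
Precipitation begins when Q = Ksp. With [Ce^3+] = 0.0051 M:
1.5 × 10^-20 = (0.0051) × [OH^-]^3
[OH^-] = (1.5 × 10^-20 / 5.1 x 10^-3)^(1/3) = 1.4 × 10^-6 M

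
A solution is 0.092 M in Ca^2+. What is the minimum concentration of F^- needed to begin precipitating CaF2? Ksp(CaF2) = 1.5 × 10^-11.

CaF2(s) ⇌ Ca^2+(aq) + 2 F^-(aq)
Ksp = [Ca^2+][F^-]^2
Precipitation begins when Q = Ksp. With [Ca^2+] = 0.092 M:
1.5 × 10^-11 = (0.092) × [F^-]^2
[F^-] = (1.5 × 10^-11 / 9.2 × 10^-2)^(1/2) = 1.3 × 10^-5 M

[F^-] ≈ 1.3 x 10^-5 M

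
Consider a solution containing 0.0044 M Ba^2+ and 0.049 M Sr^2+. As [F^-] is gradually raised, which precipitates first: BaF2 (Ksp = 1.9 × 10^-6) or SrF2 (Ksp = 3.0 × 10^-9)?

Each salt begins to precipitate when Q = Ksp, i.e. when [F^-] reaches its threshold.
For BaF2: 1.9 × 10^-6 = 0.0044 × [F^-]^2  ⇒  [F^-] = 2.1 × 10^-2 M.
For SrF2: 3.0 × 10^-9 = 0.049 × [F^-]^2  ⇒  [F^-] = 2.5 × 10^-4 M.
The salt with the lower threshold [F^-] precipitates first: SrF2.

SrF2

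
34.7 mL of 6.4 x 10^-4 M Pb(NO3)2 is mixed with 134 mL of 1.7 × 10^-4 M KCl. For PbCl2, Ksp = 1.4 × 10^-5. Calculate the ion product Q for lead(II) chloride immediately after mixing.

Q ≈ 2.4 × 10^-12

Total volume = 34.7 + 134 = 168.7 mL.
[Pb^2+] = 6.4 × 10^-4 × (34.7/168.7) = 1.32 × 10^-4 M
[Cl^-] = 1.7 × 10^-4 × (134/168.7) = 1.35 × 10^-4 M
PbCl2(s) <=> Pb^2+ + 2 Cl^-, so Q = [Pb^2+][Cl^-]^2
Q = (1.32 x 10^-4)(1.35 × 10^-4)^2 = 2.4 x 10^-12
Q < Ksp, so no precipitate of PbCl2 forms.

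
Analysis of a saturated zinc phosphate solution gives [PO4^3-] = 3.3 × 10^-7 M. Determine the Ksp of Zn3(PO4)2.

Zn3(PO4)2(s) ⇌ 3 Zn^2+(aq) + 2 PO4^3-(aq)
Stoichiometry gives [Zn^2+] = (3/2)[PO4^3-] = 4.95 × 10^-7 M.
Ksp = [Zn^2+]^3[PO4^3-]^2
Ksp = (4.95 × 10^-7)^3 × (3.3 × 10^-7)^2 = 1.3 × 10^-32

Ksp ≈ 1.3e-32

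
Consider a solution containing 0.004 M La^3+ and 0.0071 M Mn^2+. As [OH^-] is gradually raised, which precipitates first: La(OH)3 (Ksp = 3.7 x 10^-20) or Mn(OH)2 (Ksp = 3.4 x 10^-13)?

La(OH)3

Each salt begins to precipitate when Q = Ksp, i.e. when [OH^-] reaches its threshold.
For La(OH)3: 3.7 x 10^-20 = 0.004 × [OH^-]^3  ⇒  [OH^-] = 2.1 x 10^-6 M.
For Mn(OH)2: 3.4 x 10^-13 = 0.0071 × [OH^-]^2  ⇒  [OH^-] = 6.9 x 10^-6 M.
The salt with the lower threshold [OH^-] precipitates first: La(OH)3.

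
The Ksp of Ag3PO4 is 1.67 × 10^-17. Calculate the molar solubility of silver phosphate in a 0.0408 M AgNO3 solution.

Ag3PO4(s) ⇌ 3 Ag^+ + PO4^3-
Ksp = [Ag^+]^3[PO4^3-]
Let s be the molar solubility in this solution. [Ag^+] = 0.0408 + 3s ≈ 0.0408, [PO4^3-] = s (Ksp is small, so little additional dissolves).
Ksp ≈ (0.0408)^3 × s
s = 2.46 x 10^-13 M
Check: 3s = 7.4 × 10^-13 ≪ 0.0408, so the approximation is valid.

s ≈ 2.46e-13 M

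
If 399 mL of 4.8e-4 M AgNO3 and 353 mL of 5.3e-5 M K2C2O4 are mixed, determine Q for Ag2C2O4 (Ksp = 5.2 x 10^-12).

Total volume = 399 + 353 = 752 mL.
[Ag^+] = 4.8 × 10^-4 × (399/752) = 2.55 x 10^-4 M
[C2O4^2-] = 5.3 × 10^-5 × (353/752) = 2.49 × 10^-5 M
Ag2C2O4(s) <=> 2 Ag^+(aq) + C2O4^2-(aq), so Q = [Ag^+]^2[C2O4^2-]
Q = (2.55 x 10^-4)^2(2.49 x 10^-5) = 1.6 x 10^-12
Q < Ksp, so no precipitate of Ag2C2O4 forms.

1.6 x 10^-12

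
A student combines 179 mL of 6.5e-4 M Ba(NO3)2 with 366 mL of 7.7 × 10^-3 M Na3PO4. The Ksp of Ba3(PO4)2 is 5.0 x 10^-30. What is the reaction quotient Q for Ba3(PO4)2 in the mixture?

Q ≈ 2.6 × 10^-16

Total volume = 179 + 366 = 545 mL.
[Ba^2+] = 6.5 × 10^-4 × (179/545) = 2.13 × 10^-4 M
[PO4^3-] = 7.7 × 10^-3 × (366/545) = 5.17 × 10^-3 M
Ba3(PO4)2(s) ⇌ 3 Ba^2+(aq) + 2 PO4^3-(aq), so Q = [Ba^2+]^3[PO4^3-]^2
Q = (2.13 × 10^-4)^3(5.17 × 10^-3)^2 = 2.6 × 10^-16
Q > Ksp, so Ba3(PO4)2 will precipitate.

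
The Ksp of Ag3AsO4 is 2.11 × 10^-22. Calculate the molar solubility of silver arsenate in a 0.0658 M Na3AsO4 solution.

s = 4.92 × 10^-8 M

Ag3AsO4(s) ⇌ 3 Ag^+(aq) + AsO4^3-(aq)
Ksp = [Ag^+]^3[AsO4^3-]
If s mol/L dissolves here, [Ag^+] = 3s, [AsO4^3-] = 0.0658 + s ≈ 0.0658 (common-ion effect: AsO4^3- is already 0.0658 M).
Ksp ≈ (3s)^3 × 0.0658
s = 4.92 × 10^-8 M
Check: s = 4.9 x 10^-8 ≪ 0.0658, so the approximation is valid.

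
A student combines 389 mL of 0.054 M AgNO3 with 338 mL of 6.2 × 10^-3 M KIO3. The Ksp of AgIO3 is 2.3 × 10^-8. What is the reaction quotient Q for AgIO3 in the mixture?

8.3 × 10^-5

Total volume = 389 + 338 = 727 mL.
[Ag^+] = 5.4 × 10^-2 × (389/727) = 2.89 x 10^-2 M
[IO3^-] = 6.2 × 10^-3 × (338/727) = 2.88 × 10^-3 M
AgIO3(s) ⇌ Ag^+(aq) + IO3^-(aq), so Q = [Ag^+][IO3^-]
Q = (2.89 × 10^-2)(2.88 × 10^-3) = 8.3 × 10^-5
Q > Ksp, so AgIO3 will precipitate.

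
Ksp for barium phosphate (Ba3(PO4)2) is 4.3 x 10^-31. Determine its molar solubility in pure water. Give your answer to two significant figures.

s = 3.3e-7 M

Ba3(PO4)2(s) ⇌ 3 Ba^2+(aq) + 2 PO4^3-(aq)
Ksp = [Ba^2+]^3[PO4^3-]^2
For each mole of Ba3(PO4)2 that dissolves: [Ba^2+] = 3s, [PO4^3-] = 2s.
So Ksp = (3s)^3 × (2s)^2 = 108s^5
s = (4.3 x 10^-31 / 108)^(1/5) = 3.3 × 10^-7 M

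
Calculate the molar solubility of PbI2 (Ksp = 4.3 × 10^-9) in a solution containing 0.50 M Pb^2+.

PbI2(s) ⇌ Pb^2+ + 2 I^-
Ksp = [Pb^2+][I^-]^2
Let s be the molar solubility in this solution. [Pb^2+] = 0.50 + s ≈ 0.50, [I^-] = 2s (Ksp is small, so little additional dissolves).
Ksp ≈ 0.50 × (2s)^2
s = 4.6 x 10^-5 M
Check: s = 4.6 × 10^-5 ≪ 0.50, so the approximation is valid.

s ≈ 4.6 x 10^-5 M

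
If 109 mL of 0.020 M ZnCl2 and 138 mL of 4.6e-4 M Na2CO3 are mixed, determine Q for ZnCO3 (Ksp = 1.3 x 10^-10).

Q = 2.3e-6

Total volume = 109 + 138 = 247 mL.
[Zn^2+] = 2.0 × 10^-2 × (109/247) = 8.83 × 10^-3 M
[CO3^2-] = 4.6 × 10^-4 × (138/247) = 2.57 × 10^-4 M
ZnCO3(s) ⇌ Zn^2+ + CO3^2-, so Q = [Zn^2+][CO3^2-]
Q = (8.83 × 10^-3)(2.57 x 10^-4) = 2.3 × 10^-6
Q > Ksp, so ZnCO3 will precipitate.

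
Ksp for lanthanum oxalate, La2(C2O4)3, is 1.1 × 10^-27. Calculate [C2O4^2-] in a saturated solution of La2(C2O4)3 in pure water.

La2(C2O4)3(s) ⇌ 2 La^3+ + 3 C2O4^2-
Ksp = [La^3+]^2[C2O4^2-]^3
For each mole of La2(C2O4)3 that dissolves: [La^3+] = 2s, [C2O4^2-] = 3s.
Substituting: Ksp = (2s)^2(3s)^3 = 108s^5
s = (1.1 × 10^-27 / 108)^(1/5) = 1.59 × 10^-6 M
[C2O4^2-] = 3s = 4.8 x 10^-6 M

[C2O4^2-] ≈ 4.8 × 10^-6 M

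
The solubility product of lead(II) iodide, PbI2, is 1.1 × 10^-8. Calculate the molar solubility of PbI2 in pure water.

PbI2(s) ⇌ Pb^2+ + 2 I^-
Ksp = [Pb^2+][I^-]^2
If s mol/L of PbI2 dissolves, [Pb^2+] = s and [I^-] = 2s.
Ksp = s(2s)^2 = 4s^3
s^3 = 1.1 × 10^-8 / 4, so s = 1.4 × 10^-3 M

s = 1.4 × 10^-3 M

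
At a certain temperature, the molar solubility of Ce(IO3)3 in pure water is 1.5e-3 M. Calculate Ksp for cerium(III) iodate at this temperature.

1.4e-10

Ce(IO3)3(s) ⇌ Ce^3+(aq) + 3 IO3^-(aq)
For each mole of Ce(IO3)3 that dissolves: [Ce^3+] = s, [IO3^-] = 3s.
Ksp = [Ce^3+][IO3^-]^3
Substituting: Ksp = s(3s)^3 = 27s^4
With s = 1.5 × 10^-3: Ksp = 1.4 × 10^-10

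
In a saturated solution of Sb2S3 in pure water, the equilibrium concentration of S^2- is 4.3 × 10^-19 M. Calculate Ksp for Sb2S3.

Sb2S3(s) ⇌ 2 Sb^3+(aq) + 3 S^2-(aq)
Stoichiometry gives [Sb^3+] = (2/3)[S^2-] = 2.87 × 10^-19 M.
Ksp = [Sb^3+]^2[S^2-]^3
Ksp = (2.87 × 10^-19)^2 × (4.3 × 10^-19)^3 = 6.5 x 10^-93

Ksp ≈ 6.5e-93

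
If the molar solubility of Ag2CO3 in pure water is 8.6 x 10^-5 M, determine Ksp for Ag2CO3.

2.5e-12

Ag2CO3(s) <=> 2 Ag^+(aq) + CO3^2-(aq)
With molar solubility s: [Ag^+] = 2s, [CO3^2-] = s.
Ksp = [Ag^+]^2[CO3^2-]
Substituting: Ksp = (2s)^2s = 4s^3
Ksp = 4 × (8.6 × 10^-5)^3 = 2.5 × 10^-12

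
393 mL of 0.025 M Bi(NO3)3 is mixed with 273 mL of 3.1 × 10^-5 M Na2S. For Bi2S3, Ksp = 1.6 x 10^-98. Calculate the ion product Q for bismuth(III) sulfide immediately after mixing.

Total volume = 393 + 273 = 666 mL.
[Bi^3+] = 2.5 × 10^-2 × (393/666) = 1.48 × 10^-2 M
[S^2-] = 3.1 × 10^-5 × (273/666) = 1.27 x 10^-5 M
Bi2S3(s) ⇌ 2 Bi^3+ + 3 S^2-, so Q = [Bi^3+]^2[S^2-]^3
Q = (1.48 × 10^-2)^2(1.27 × 10^-5)^3 = 4.5 × 10^-19
Q > Ksp, so Bi2S3 will precipitate.

4.5e-19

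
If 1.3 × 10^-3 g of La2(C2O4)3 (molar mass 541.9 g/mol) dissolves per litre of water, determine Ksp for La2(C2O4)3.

Ksp = 8.6e-27

Molar solubility s = (1.3 x 10^-3 g/L) / (541.9 g/mol) = 2.40 x 10^-6 M.
La2(C2O4)3(s) <=> 2 La^3+(aq) + 3 C2O4^2-(aq)
Let s = molar solubility. Then [La^3+] = 2s and [C2O4^2-] = 3s.
Ksp = [La^3+]^2[C2O4^2-]^3
Ksp = (2s)^2(3s)^3 = 108s^5
With s = 2.40 × 10^-6: Ksp = 8.6 x 10^-27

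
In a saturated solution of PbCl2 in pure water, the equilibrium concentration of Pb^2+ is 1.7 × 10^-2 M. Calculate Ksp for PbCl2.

Ksp ≈ 2.0 x 10^-5

PbCl2(s) ⇌ Pb^2+ + 2 Cl^-
Stoichiometry gives [Cl^-] = (2/1)[Pb^2+] = 3.40 × 10^-2 M.
Ksp = [Pb^2+][Cl^-]^2
Ksp = 1.7 × 10^-2 × (3.40 × 10^-2)^2 = 2.0 x 10^-5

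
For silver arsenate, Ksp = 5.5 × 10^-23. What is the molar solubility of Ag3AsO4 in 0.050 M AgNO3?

Ag3AsO4(s) ⇌ 3 Ag^+ + AsO4^3-
Ksp = [Ag^+]^3[AsO4^3-]
Let s = moles of Ag3AsO4 that dissolve per litre. [Ag^+] = 0.050 + 3s ≈ 0.050, [AsO4^3-] = s (Ksp is small, so little additional dissolves).
Ksp ≈ (0.050)^3 × s
s = 4.4 × 10^-19 M
Check: 3s = 1.3 × 10^-18 ≪ 0.050, so the approximation is valid.

s = 4.4 × 10^-19 M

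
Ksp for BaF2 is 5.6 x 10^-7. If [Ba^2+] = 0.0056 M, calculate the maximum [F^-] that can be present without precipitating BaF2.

1.0 x 10^-2 M

BaF2(s) ⇌ Ba^2+ + 2 F^-
Ksp = [Ba^2+][F^-]^2
Precipitation begins when Q = Ksp. With [Ba^2+] = 0.0056 M:
5.6 x 10^-7 = (0.0056) × [F^-]^2
[F^-] = (5.6 x 10^-7 / 5.6 × 10^-3)^(1/2) = 1.0 x 10^-2 M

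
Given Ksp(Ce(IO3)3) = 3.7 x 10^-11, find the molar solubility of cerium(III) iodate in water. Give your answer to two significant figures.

Ce(IO3)3(s) <=> Ce^3+ + 3 IO3^-
Ksp = [Ce^3+][IO3^-]^3
Let s = molar solubility. Then [Ce^3+] = s and [IO3^-] = 3s.
Ksp = s(3s)^3 = 27s^4
s^4 = 3.7 x 10^-11 / 27, so s = 1.1 × 10^-3 M

s = 1.1e-3 M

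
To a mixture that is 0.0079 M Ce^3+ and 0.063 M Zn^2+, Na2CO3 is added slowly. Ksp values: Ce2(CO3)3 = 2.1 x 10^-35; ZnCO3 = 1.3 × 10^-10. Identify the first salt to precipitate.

Ce2(CO3)3

Each salt begins to precipitate when Q = Ksp, i.e. when [CO3^2-] reaches its threshold.
For Ce2(CO3)3: 2.1 x 10^-35 = (0.0079)^2 × [CO3^2-]^3  ⇒  [CO3^2-] = 7.0 x 10^-11 M.
For ZnCO3: 1.3 × 10^-10 = 0.063 × [CO3^2-]  ⇒  [CO3^2-] = 2.1 × 10^-9 M.
The salt with the lower threshold [CO3^2-] precipitates first: Ce2(CO3)3.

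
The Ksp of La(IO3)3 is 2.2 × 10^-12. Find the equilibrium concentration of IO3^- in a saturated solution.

[IO3^-] ≈ 1.6 x 10^-3 M

La(IO3)3(s) ⇌ La^3+(aq) + 3 IO3^-(aq)
Ksp = [La^3+][IO3^-]^3
For each mole of La(IO3)3 that dissolves: [La^3+] = s, [IO3^-] = 3s.
Ksp = s(3s)^3 = 27s^4
Solving, s = (2.2 × 10^-12/27)^(1/4) = 5.34 x 10^-4 M
[IO3^-] = 3s = 1.6 × 10^-3 M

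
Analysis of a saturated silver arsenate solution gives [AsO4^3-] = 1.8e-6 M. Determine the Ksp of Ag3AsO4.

Ag3AsO4(s) ⇌ 3 Ag^+(aq) + AsO4^3-(aq)
Stoichiometry gives [Ag^+] = (3/1)[AsO4^3-] = 5.40 × 10^-6 M.
Ksp = [Ag^+]^3[AsO4^3-]
Ksp = (5.40 × 10^-6)^3 × 1.8 × 10^-6 = 2.8 × 10^-22

2.8e-22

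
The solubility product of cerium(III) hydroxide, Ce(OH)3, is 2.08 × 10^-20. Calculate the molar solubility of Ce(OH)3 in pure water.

5.27e-6 M

Ce(OH)3(s) ⇌ Ce^3+(aq) + 3 OH^-(aq)
Ksp = [Ce^3+][OH^-]^3
For each mole of Ce(OH)3 that dissolves: [Ce^3+] = s, [OH^-] = 3s.
So Ksp = s × (3s)^3 = 27s^4
Solving, s = (2.08 × 10^-20/27)^(1/4) = 5.27 × 10^-6 M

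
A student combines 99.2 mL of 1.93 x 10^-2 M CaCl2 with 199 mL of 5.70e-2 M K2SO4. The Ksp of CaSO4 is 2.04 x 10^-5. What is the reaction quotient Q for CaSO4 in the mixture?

Total volume = 99.2 + 199 = 298.2 mL.
[Ca^2+] = 1.93 × 10^-2 × (99.2/298.2) = 6.420 × 10^-3 M
[SO4^2-] = 5.70 × 10^-2 × (199/298.2) = 3.804 × 10^-2 M
CaSO4(s) ⇌ Ca^2+ + SO4^2-, so Q = [Ca^2+][SO4^2-]
Q = (6.420 × 10^-3)(3.804 x 10^-2) = 2.44 × 10^-4
Q > Ksp, so CaSO4 will precipitate.

Q = 2.44e-4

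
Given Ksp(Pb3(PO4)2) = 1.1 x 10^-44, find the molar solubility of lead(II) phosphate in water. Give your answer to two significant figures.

6.3 x 10^-10 M

Pb3(PO4)2(s) ⇌ 3 Pb^2+(aq) + 2 PO4^3-(aq)
Ksp = [Pb^2+]^3[PO4^3-]^2
With molar solubility s: [Pb^2+] = 3s, [PO4^3-] = 2s.
Substituting: Ksp = (3s)^3(2s)^2 = 108s^5
s = (1.1 x 10^-44 / 108)^(1/5) = 6.3 × 10^-10 M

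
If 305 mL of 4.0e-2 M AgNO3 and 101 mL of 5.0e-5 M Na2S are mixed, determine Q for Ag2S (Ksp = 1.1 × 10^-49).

Total volume = 305 + 101 = 406 mL.
[Ag^+] = 4.0 × 10^-2 × (305/406) = 3.00 × 10^-2 M
[S^2-] = 5.0 x 10^-5 × (101/406) = 1.24 × 10^-5 M
Ag2S(s) ⇌ 2 Ag^+(aq) + S^2-(aq), so Q = [Ag^+]^2[S^2-]
Q = (3.00 × 10^-2)^2(1.24 × 10^-5) = 1.1 x 10^-8
Q > Ksp, so Ag2S will precipitate.

1.1 x 10^-8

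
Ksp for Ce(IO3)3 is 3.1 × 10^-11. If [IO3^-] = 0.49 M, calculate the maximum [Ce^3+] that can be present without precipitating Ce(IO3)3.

Ce(IO3)3(s) ⇌ Ce^3+(aq) + 3 IO3^-(aq)
Ksp = [Ce^3+][IO3^-]^3
Precipitation begins when Q = Ksp. With [IO3^-] = 0.49 M:
3.1 × 10^-11 = (0.49)^3 × [Ce^3+]
[Ce^3+] = (3.1 × 10^-11 / 1.18 × 10^-1) = 2.6 × 10^-10 M

[Ce^3+] ≈ 2.6e-10 M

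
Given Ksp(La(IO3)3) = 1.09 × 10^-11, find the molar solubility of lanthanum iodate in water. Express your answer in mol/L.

s ≈ 7.97e-4 M

La(IO3)3(s) <=> La^3+ + 3 IO3^-
Ksp = [La^3+][IO3^-]^3
With molar solubility s: [La^3+] = s, [IO3^-] = 3s.
Substituting: Ksp = s(3s)^3 = 27s^4
s^4 = 1.09 × 10^-11 / 27, so s = 7.97 × 10^-4 M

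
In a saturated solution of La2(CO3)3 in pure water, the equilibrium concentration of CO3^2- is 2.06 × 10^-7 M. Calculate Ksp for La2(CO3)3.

Ksp ≈ 1.65 × 10^-34

La2(CO3)3(s) ⇌ 2 La^3+(aq) + 3 CO3^2-(aq)
Stoichiometry gives [La^3+] = (2/3)[CO3^2-] = 1.373 × 10^-7 M.
Ksp = [La^3+]^2[CO3^2-]^3
Ksp = (1.373 x 10^-7)^2 × (2.06 × 10^-7)^3 = 1.65 x 10^-34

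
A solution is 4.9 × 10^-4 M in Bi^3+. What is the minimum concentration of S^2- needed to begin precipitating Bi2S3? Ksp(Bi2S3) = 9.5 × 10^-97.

Bi2S3(s) <=> 2 Bi^3+ + 3 S^2-
Ksp = [Bi^3+]^2[S^2-]^3
Precipitation begins when Q = Ksp. With [Bi^3+] = 4.9 × 10^-4 M:
9.5 × 10^-97 = (4.9 × 10^-4)^2 × [S^2-]^3
[S^2-] = (9.5 × 10^-97 / 2.40 × 10^-7)^(1/3) = 1.6 x 10^-30 M

1.6e-30 M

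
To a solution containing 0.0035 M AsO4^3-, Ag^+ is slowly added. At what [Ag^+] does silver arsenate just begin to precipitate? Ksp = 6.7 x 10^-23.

2.7 × 10^-7 M

Ag3AsO4(s) ⇌ 3 Ag^+(aq) + AsO4^3-(aq)
Ksp = [Ag^+]^3[AsO4^3-]
Precipitation begins when Q = Ksp. With [AsO4^3-] = 0.0035 M:
6.7 x 10^-23 = (0.0035) × [Ag^+]^3
[Ag^+] = (6.7 x 10^-23 / 3.5 × 10^-3)^(1/3) = 2.7 x 10^-7 M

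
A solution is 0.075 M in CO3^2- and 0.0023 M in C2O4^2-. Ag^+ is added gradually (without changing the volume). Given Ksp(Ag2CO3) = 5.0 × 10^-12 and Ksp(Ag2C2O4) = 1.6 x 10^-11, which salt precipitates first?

Ag2CO3

Each salt begins to precipitate when Q = Ksp, i.e. when [Ag^+] reaches its threshold.
For Ag2CO3: 5.0 × 10^-12 = 0.075 × [Ag^+]^2  ⇒  [Ag^+] = 8.2 x 10^-6 M.
For Ag2C2O4: 1.6 x 10^-11 = 0.0023 × [Ag^+]^2  ⇒  [Ag^+] = 8.3 × 10^-5 M.
The salt with the lower threshold [Ag^+] precipitates first: Ag2CO3.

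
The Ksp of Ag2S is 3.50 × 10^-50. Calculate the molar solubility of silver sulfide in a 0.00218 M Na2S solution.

Ag2S(s) <=> 2 Ag^+(aq) + S^2-(aq)
Ksp = [Ag^+]^2[S^2-]
If s mol/L dissolves here, [Ag^+] = 2s, [S^2-] = 0.00218 + s ≈ 0.00218 (since S^2- from Na2S dominates).
Ksp ≈ (2s)^2 × 0.00218
s = 2.00 × 10^-24 M
Check: s = 2.0 × 10^-24 ≪ 0.00218, so the approximation is valid.

s = 2.00e-24 M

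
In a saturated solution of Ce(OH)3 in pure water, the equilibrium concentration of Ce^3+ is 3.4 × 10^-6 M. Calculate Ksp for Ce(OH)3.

Ce(OH)3(s) <=> Ce^3+(aq) + 3 OH^-(aq)
Stoichiometry gives [OH^-] = (3/1)[Ce^3+] = 1.02 × 10^-5 M.
Ksp = [Ce^3+][OH^-]^3
Ksp = 3.4 x 10^-6 × (1.02 x 10^-5)^3 = 3.6 × 10^-21

3.6e-21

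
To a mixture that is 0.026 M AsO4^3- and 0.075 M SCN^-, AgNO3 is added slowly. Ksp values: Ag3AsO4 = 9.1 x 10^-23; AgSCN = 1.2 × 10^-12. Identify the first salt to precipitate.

AgSCN

Each salt begins to precipitate when Q = Ksp, i.e. when [Ag^+] reaches its threshold.
For Ag3AsO4: 9.1 x 10^-23 = 0.026 × [Ag^+]^3  ⇒  [Ag^+] = 1.5 × 10^-7 M.
For AgSCN: 1.2 × 10^-12 = 0.075 × [Ag^+]  ⇒  [Ag^+] = 1.6 × 10^-11 M.
The salt with the lower threshold [Ag^+] precipitates first: AgSCN.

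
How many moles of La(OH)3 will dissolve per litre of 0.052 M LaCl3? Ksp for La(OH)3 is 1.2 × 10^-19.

La(OH)3(s) ⇌ La^3+(aq) + 3 OH^-(aq)
Ksp = [La^3+][OH^-]^3
If s mol/L dissolves here, [La^3+] = 0.052 + s ≈ 0.052, [OH^-] = 3s (since La^3+ from LaCl3 dominates).
Ksp ≈ 0.052 × (3s)^3
s = 4.4 × 10^-7 M
Check: s = 4.4 × 10^-7 ≪ 0.052, so the approximation is valid.

s ≈ 4.4 x 10^-7 M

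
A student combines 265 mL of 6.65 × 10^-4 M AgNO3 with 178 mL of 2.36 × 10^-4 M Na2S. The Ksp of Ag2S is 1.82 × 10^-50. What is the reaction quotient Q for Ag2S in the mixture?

Q = 1.50 x 10^-11

Total volume = 265 + 178 = 443 mL.
[Ag^+] = 6.65 x 10^-4 × (265/443) = 3.978 × 10^-4 M
[S^2-] = 2.36 × 10^-4 × (178/443) = 9.483 × 10^-5 M
Ag2S(s) ⇌ 2 Ag^+ + S^2-, so Q = [Ag^+]^2[S^2-]
Q = (3.978 × 10^-4)^2(9.483 x 10^-5) = 1.50 × 10^-11
Q > Ksp, so Ag2S will precipitate.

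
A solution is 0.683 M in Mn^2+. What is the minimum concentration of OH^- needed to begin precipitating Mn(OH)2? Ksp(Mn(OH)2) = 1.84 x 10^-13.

Mn(OH)2(s) ⇌ Mn^2+ + 2 OH^-
Ksp = [Mn^2+][OH^-]^2
Precipitation begins when Q = Ksp. With [Mn^2+] = 0.683 M:
1.84 x 10^-13 = (0.683) × [OH^-]^2
[OH^-] = (1.84 x 10^-13 / 6.83 × 10^-1)^(1/2) = 5.19 × 10^-7 M

[OH^-] ≈ 5.19 × 10^-7 M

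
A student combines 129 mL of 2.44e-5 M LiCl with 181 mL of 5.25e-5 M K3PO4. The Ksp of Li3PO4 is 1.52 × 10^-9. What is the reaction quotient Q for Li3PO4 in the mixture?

Total volume = 129 + 181 = 310 mL.
[Li^+] = 2.44 × 10^-5 × (129/310) = 1.015 x 10^-5 M
[PO4^3-] = 5.25 × 10^-5 × (181/310) = 3.065 x 10^-5 M
Li3PO4(s) <=> 3 Li^+(aq) + PO4^3-(aq), so Q = [Li^+]^3[PO4^3-]
Q = (1.015 × 10^-5)^3(3.065 x 10^-5) = 3.21 × 10^-20
Q < Ksp, so no precipitate of Li3PO4 forms.

3.21 x 10^-20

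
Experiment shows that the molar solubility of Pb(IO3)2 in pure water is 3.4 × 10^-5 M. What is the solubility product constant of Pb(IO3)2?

Pb(IO3)2(s) ⇌ Pb^2+(aq) + 2 IO3^-(aq)
If s mol/L of Pb(IO3)2 dissolves, [Pb^2+] = s and [IO3^-] = 2s.
Ksp = [Pb^2+][IO3^-]^2
So Ksp = s × (2s)^2 = 4s^3
Ksp = 4 × (3.4 × 10^-5)^3 = 1.6 × 10^-13

Ksp = 1.6e-13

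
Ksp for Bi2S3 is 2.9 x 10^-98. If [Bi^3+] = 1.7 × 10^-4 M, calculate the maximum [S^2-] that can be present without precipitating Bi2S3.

Bi2S3(s) <=> 2 Bi^3+ + 3 S^2-
Ksp = [Bi^3+]^2[S^2-]^3
Precipitation begins when Q = Ksp. With [Bi^3+] = 1.7 × 10^-4 M:
2.9 x 10^-98 = (1.7 × 10^-4)^2 × [S^2-]^3
[S^2-] = (2.9 x 10^-98 / 2.89 x 10^-8)^(1/3) = 1.0 x 10^-30 M

[S^2-] = 1.0 x 10^-30 M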